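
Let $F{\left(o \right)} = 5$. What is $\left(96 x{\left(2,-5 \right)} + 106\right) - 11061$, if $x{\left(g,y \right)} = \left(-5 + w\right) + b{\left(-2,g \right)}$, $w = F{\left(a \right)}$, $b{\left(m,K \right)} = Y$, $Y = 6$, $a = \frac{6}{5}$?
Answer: $-10379$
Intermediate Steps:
$a = \frac{6}{5}$ ($a = 6 \cdot \frac{1}{5} = \frac{6}{5} \approx 1.2$)
$b{\left(m,K \right)} = 6$
$w = 5$
$x{\left(g,y \right)} = 6$ ($x{\left(g,y \right)} = \left(-5 + 5\right) + 6 = 0 + 6 = 6$)
$\left(96 x{\left(2,-5 \right)} + 106\right) - 11061 = \left(96 \cdot 6 + 106\right) - 11061 = \left(576 + 106\right) - 11061 = 682 - 11061 = -10379$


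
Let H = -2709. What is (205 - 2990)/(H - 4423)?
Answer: 2785/7132 ≈ 0.39049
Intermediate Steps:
(205 - 2990)/(H - 4423) = (205 - 2990)/(-2709 - 4423) = -2785/(-7132) = -2785*(-1/7132) = 2785/7132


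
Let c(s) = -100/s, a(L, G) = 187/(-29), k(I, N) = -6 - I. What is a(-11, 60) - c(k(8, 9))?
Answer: -2759/203 ≈ -13.591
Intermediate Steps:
a(L, G) = -187/29 (a(L, G) = 187*(-1/29) = -187/29)
a(-11, 60) - c(k(8, 9)) = -187/29 - (-100)/(-6 - 1*8) = -187/29 - (-100)/(-6 - 8) = -187/29 - (-100)/(-14) = -187/29 - (-100)*(-1)/14 = -187/29 - 1*50/7 = -187/29 - 50/7 = -2759/203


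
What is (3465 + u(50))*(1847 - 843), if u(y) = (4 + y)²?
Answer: 6406524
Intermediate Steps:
(3465 + u(50))*(1847 - 843) = (3465 + (4 + 50)²)*(1847 - 843) = (3465 + 54²)*1004 = (3465 + 2916)*1004 = 6381*1004 = 6406524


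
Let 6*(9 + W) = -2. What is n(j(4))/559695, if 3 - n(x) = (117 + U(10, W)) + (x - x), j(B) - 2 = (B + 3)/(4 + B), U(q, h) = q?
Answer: -124/559695 ≈ -0.00022155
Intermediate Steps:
W = -28/3 (W = -9 + (1/6)*(-2) = -9 - 1/3 = -28/3 ≈ -9.3333)
j(B) = 2 + (3 + B)/(4 + B) (j(B) = 2 + (B + 3)/(4 + B) = 2 + (3 + B)/(4 + B))
n(x) = -124 (n(x) = 3 - ((117 + 10) + (x - x)) = 3 - (127 + 0) = 3 - 1*127 = 3 - 127 = -124)
n(j(4))/559695 = -124/559695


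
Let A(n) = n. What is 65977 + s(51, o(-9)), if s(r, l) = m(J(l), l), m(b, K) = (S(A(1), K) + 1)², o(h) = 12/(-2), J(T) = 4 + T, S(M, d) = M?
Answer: 65981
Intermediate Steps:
o(h) = -6 (o(h) = 12*(-½) = -6)
m(b, K) = 4 (m(b, K) = (1 + 1)² = 2² = 4)
s(r, l) = 4
65977 + s(51, o(-9)) = 65977 + 4 = 65981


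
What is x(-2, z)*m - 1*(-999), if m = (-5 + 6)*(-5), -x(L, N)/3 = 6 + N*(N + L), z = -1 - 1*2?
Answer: 1314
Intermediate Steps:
z = -3 (z = -1 - 2 = -3)
x(L, N) = -18 - 3*N*(L + N) (x(L, N) = -3*(6 + N*(N + L)) = -3*(6 + N*(L + N)) = -18 - 3*N*(L + N))
m = -5 (m = 1*(-5) = -5)
x(-2, z)*m - 1*(-999) = (-18 - 3*(-3)² - 3*(-2)*(-3))*(-5) - 1*(-999) = (-18 - 3*9 - 18)*(-5) + 999 = (-18 - 27 - 18)*(-5) + 999 = -63*(-5) + 999 = 315 + 999 = 1314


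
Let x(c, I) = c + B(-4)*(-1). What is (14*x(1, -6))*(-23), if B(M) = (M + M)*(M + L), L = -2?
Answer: 15134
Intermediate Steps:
B(M) = 2*M*(-2 + M) (B(M) = (M + M)*(M - 2) = (2*M)*(-2 + M) = 2*M*(-2 + M))
x(c, I) = -48 + c (x(c, I) = c + (2*(-4)*(-2 - 4))*(-1) = c + (2*(-4)*(-6))*(-1) = c + 48*(-1) = c - 48 = -48 + c)
(14*x(1, -6))*(-23) = (14*(-48 + 1))*(-23) = (14*(-47))*(-23) = -658*(-23) = 15134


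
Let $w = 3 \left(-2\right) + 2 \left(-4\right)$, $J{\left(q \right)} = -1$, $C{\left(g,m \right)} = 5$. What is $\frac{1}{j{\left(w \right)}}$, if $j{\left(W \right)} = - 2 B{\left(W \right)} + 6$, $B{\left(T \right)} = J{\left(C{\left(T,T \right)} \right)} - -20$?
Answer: $- \frac{1}{32} \approx -0.03125$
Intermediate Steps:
$B{\left(T \right)} = 19$ ($B{\left(T \right)} = -1 - -20 = -1 + 20 = 19$)
$w = -14$ ($w = -6 - 8 = -14$)
$j{\left(W \right)} = -32$ ($j{\left(W \right)} = \left(-2\right) 19 + 6 = -38 + 6 = -32$)
$\frac{1}{j{\left(w \right)}} = \frac{1}{-32} = - \frac{1}{32}$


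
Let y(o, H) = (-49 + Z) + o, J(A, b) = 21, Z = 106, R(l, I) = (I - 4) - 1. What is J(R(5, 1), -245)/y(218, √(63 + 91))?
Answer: 21/275 ≈ 0.076364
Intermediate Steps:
R(l, I) = -5 + I (R(l, I) = (-4 + I) - 1 = -5 + I)
y(o, H) = 57 + o (y(o, H) = (-49 + 106) + o = 57 + o)
J(R(5, 1), -245)/y(218, √(63 + 91)) = 21/(57 + 218) = 21/275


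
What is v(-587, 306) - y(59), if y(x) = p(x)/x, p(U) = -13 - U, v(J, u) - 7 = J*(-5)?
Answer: 173650/59 ≈ 2943.2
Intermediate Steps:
v(J, u) = 7 - 5*J (v(J, u) = 7 + J*(-5) = 7 - 5*J)
y(x) = (-13 - x)/x
v(-587, 306) - y(59) = (7 - 5*(-587)) - (-13 - 1*59)/59 = (7 + 2935) - (-13 - 59)/59 = 2942 - (-72)/59 = 2942 - 1*(-72/59) = 2942 + 72/59 = 173650/59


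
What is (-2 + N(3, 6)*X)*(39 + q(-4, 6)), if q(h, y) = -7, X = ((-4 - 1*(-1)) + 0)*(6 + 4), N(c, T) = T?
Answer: -5824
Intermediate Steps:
X = -30 (X = ((-4 + 1) + 0)*10 = (-3 + 0)*10 = -3*10 = -30)
(-2 + N(3, 6)*X)*(39 + q(-4, 6)) = (-2 + 6*(-30))*(39 - 7) = (-2 - 180)*32 = -182*32 = -5824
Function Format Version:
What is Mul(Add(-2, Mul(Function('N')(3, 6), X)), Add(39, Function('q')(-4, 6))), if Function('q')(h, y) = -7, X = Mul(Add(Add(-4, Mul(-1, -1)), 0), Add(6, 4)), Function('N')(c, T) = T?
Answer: -5824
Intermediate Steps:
X = -30 (X = Mul(Add(Add(-4, 1), 0), 10) = Mul(Add(-3, 0), 10) = Mul(-3, 10) = -30)
Mul(Add(-2, Mul(Function('N')(3, 6), X)), Add(39, Function('q')(-4, 6))) = Mul(Add(-2, Mul(6, -30)), Add(39, -7)) = Mul(Add(-2, -180), 32) = Mul(-182, 32) = -5824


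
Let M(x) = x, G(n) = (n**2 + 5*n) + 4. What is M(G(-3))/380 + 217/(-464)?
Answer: -20847/44080 ≈ -0.47294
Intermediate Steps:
G(n) = 4 + n**2 + 5*n
M(G(-3))/380 + 217/(-464) = (4 + (-3)**2 + 5*(-3))/380 + 217/(-464) = (4 + 9 - 15)*(1/380) + 217*(-1/464) = -2*1/380 - 217/464 = -1/190 - 217/464 = -20847/44080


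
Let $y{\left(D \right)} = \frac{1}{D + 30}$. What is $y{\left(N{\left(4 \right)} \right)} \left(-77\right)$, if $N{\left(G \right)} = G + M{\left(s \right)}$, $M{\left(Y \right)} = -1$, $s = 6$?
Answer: $- \frac{7}{3} \approx -2.3333$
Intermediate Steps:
$N{\left(G \right)} = -1 + G$ ($N{\left(G \right)} = G - 1 = -1 + G$)
$y{\left(D \right)} = \frac{1}{30 + D}$
$y{\left(N{\left(4 \right)} \right)} \left(-77\right) = \frac{1}{30 + \left(-1 + 4\right)} \left(-77\right) = \frac{1}{30 + 3} \left(-77\right) = \frac{1}{33} \left(-77\right) = - \frac{7}{3}$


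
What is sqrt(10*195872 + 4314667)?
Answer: 3*sqrt(697043) ≈ 2504.7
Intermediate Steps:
sqrt(10*195872 + 4314667) = sqrt(1958720 + 4314667) = sqrt(6273387) = 3*sqrt(697043)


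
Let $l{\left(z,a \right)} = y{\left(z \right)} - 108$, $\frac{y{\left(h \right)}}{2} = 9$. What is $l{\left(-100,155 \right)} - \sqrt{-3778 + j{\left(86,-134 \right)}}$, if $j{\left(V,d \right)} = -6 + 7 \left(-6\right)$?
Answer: $-90 - i \sqrt{3826} \approx -90.0 - 61.855 i$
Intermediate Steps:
$j{\left(V,d \right)} = -48$ ($j{\left(V,d \right)} = -6 - 42 = -48$)
$y{\left(h \right)} = 18$ ($y{\left(h \right)} = 2 \cdot 9 = 18$)
$l{\left(z,a \right)} = -90$ ($l{\left(z,a \right)} = 18 - 108 = -90$)
$l{\left(-100,155 \right)} - \sqrt{-3778 + j{\left(86,-134 \right)}} = -90 - \sqrt{-3778 - 48} = -90 - \sqrt{-3826} = -90 - i \sqrt{3826}$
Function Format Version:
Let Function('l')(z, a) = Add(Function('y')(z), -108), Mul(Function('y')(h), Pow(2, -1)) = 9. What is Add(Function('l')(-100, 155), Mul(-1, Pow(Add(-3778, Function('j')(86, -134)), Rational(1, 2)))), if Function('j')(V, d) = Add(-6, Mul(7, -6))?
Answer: Add(-90, Mul(-1, I, Pow(3826, Rational(1, 2)))) ≈ Add(-90.000, Mul(-61.855, I))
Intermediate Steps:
Function('j')(V, d) = -48 (Function('j')(V, d) = Add(-6, -42) = -48)
Function('y')(h) = 18 (Function('y')(h) = Mul(2, 9) = 18)
Function('l')(z, a) = -90 (Function('l')(z, a) = Add(18, -108) = -90)
Add(Function('l')(-100, 155), Mul(-1, Pow(Add(-3778, Function('j')(86, -134)), Rational(1, 2)))) = Add(-90, Mul(-1, Pow(Add(-3778, -48), Rational(1, 2)))) = Add(-90, Mul(-1, Pow(-3826, Rational(1, 2)))) = Add(-90, Mul(-1, Mul(I, Pow(3826, Rational(1, 2))))) = Add(-90, Mul(-1, I, Pow(3826, Rational(1, 2))))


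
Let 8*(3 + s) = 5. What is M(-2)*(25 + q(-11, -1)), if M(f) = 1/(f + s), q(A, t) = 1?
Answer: -208/35 ≈ -5.9429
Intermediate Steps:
s = -19/8 (s = -3 + (⅛)*5 = -3 + 5/8 = -19/8 ≈ -2.3750)
M(f) = 1/(-19/8 + f) (M(f) = 1/(f - 19/8) = 1/(-19/8 + f))
M(-2)*(25 + q(-11, -1)) = (8/(-19 + 8*(-2)))*(25 + 1) = (8/(-19 - 16))*26 = (8/(-35))*26 = (8*(-1/35))*26 = -8/35*26 = -208/35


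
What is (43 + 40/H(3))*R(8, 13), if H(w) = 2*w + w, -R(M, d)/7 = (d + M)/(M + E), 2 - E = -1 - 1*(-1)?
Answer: -20923/30 ≈ -697.43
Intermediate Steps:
E = 2 (E = 2 - (-1 - 1*(-1)) = 2 - (-1 + 1) = 2 - 1*0 = 2 + 0 = 2)
R(M, d) = -7*(M + d)/(2 + M) (R(M, d) = -7*(d + M)/(M + 2) = -7*(M + d)/(2 + M))
H(w) = 3*w
(43 + 40/H(3))*R(8, 13) = (43 + 40/((3*3)))*(7*(-1*8 - 1*13)/(2 + 8)) = (43 + 40/9)*(7*(-8 - 13)/10) = (43 + 40*(⅑))*(7*(⅒)*(-21)) = (43 + 40/9)*(-147/10) = (427/9)*(-147/10) = -20923/30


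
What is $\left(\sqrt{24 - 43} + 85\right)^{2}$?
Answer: $\left(85 + i \sqrt{19}\right)^{2} \approx 7206.0 + 741.01 i$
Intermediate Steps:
$\left(\sqrt{24 - 43} + 85\right)^{2} = \left(\sqrt{-19} + 85\right)^{2} = \left(i \sqrt{19} + 85\right)^{2} = \left(85 + i \sqrt{19}\right)^{2}$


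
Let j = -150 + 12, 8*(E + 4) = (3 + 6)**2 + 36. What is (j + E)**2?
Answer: 1038361/64 ≈ 16224.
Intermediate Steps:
E = 85/8 (E = -4 + ((3 + 6)**2 + 36)/8 = -4 + (9**2 + 36)/8 = -4 + (81 + 36)/8 = -4 + (1/8)*117 = -4 + 117/8 = 85/8 ≈ 10.625)
j = -138
(j + E)**2 = (-138 + 85/8)**2 = (-1019/8)**2 = 1038361/64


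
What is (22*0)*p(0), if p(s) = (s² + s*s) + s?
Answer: 0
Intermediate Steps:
p(s) = s + 2*s² (p(s) = (s² + s²) + s = 2*s² + s = s + 2*s²)
(22*0)*p(0) = (22*0)*(0*(1 + 2*0)) = 0*(0*(1 + 0)) = 0*(0*1) = 0*0 = 0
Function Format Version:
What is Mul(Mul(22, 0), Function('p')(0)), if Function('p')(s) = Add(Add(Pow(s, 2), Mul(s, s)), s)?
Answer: 0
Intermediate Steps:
Function('p')(s) = Add(s, Mul(2, Pow(s, 2))) (Function('p')(s) = Add(Add(Pow(s, 2), Pow(s, 2)), s) = Add(Mul(2, Pow(s, 2)), s) = Add(s, Mul(2, Pow(s, 2))))
Mul(Mul(22, 0), Function('p')(0)) = Mul(Mul(22, 0), Mul(0, Add(1, Mul(2, 0)))) = Mul(0, Mul(0, Add(1, 0))) = Mul(0, Mul(0, 1)) = Mul(0, 0) = 0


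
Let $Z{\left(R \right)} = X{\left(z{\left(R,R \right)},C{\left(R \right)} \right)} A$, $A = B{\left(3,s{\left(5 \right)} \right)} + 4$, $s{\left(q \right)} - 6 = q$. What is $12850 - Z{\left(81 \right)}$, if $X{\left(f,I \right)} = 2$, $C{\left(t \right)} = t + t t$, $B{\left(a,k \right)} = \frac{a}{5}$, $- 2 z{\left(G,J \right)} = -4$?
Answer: $\frac{64204}{5} \approx 12841.0$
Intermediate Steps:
$z{\left(G,J \right)} = 2$ ($z{\left(G,J \right)} = \left(- \frac{1}{2}\right) \left(-4\right) = 2$)
$s{\left(q \right)} = 6 + q$
$B{\left(a,k \right)} = \frac{a}{5}$ ($B{\left(a,k \right)} = a \frac{1}{5} = \frac{a}{5}$)
$C{\left(t \right)} = t + t^{2}$
$A = \frac{23}{5}$ ($A = \frac{1}{5} \cdot 3 + 4 = \frac{3}{5} + 4 = \frac{23}{5} \approx 4.6$)
$Z{\left(R \right)} = \frac{46}{5}$ ($Z{\left(R \right)} = 2 \cdot \frac{23}{5} = \frac{46}{5}$)
$12850 - Z{\left(81 \right)} = 12850 - \frac{46}{5} = \frac{64204}{5}$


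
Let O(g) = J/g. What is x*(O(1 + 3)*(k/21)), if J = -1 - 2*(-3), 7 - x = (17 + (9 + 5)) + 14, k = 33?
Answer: -1045/14 ≈ -74.643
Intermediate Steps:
x = -38 (x = 7 - ((17 + (9 + 5)) + 14) = 7 - ((17 + 14) + 14) = 7 - (31 + 14) = 7 - 1*45 = 7 - 45 = -38)
J = 5 (J = -1 + 6 = 5)
O(g) = 5/g
x*(O(1 + 3)*(k/21)) = -38*5/(1 + 3)*33/21 = -38*5/4*33*(1/21) = -38*5*(1/4)*11/7 = -95*11/(2*7) = -38*55/28 = -1045/14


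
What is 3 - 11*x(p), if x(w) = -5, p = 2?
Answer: 58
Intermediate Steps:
3 - 11*x(p) = 3 - 11*(-5) = 3 + 55 = 58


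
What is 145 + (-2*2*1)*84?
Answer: -191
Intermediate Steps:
145 + (-2*2*1)*84 = 145 - 4*1*84 = 145 - 4*84 = 145 - 336 = -191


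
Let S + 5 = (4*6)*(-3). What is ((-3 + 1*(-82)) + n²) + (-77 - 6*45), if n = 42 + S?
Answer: 793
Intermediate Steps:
S = -77 (S = -5 + (4*6)*(-3) = -5 + 24*(-3) = -5 - 72 = -77)
n = -35 (n = 42 - 77 = -35)
((-3 + 1*(-82)) + n²) + (-77 - 6*45) = ((-3 + 1*(-82)) + (-35)²) + (-77 - 6*45) = ((-3 - 82) + 1225) + (-77 - 270) = (-85 + 1225) - 347 = 1140 - 347 = 793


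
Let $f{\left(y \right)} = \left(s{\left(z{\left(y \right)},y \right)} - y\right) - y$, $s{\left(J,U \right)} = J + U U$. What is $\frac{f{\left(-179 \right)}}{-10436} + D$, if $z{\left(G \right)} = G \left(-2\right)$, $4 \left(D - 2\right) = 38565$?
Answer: $\frac{25151050}{2609} \approx 9640.1$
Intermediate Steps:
$D = \frac{38573}{4}$ ($D = 2 + \frac{1}{4} \cdot 38565 = 2 + \frac{38565}{4} = \frac{38573}{4} \approx 9643.3$)
$z{\left(G \right)} = - 2 G$
$s{\left(J,U \right)} = J + U^{2}$
$f{\left(y \right)} = y^{2} - 4 y$ ($f{\left(y \right)} = \left(\left(- 2 y + y^{2}\right) - y\right) - y = \left(\left(y^{2} - 2 y\right) - y\right) - y = \left(y^{2} - 3 y\right) - y = y^{2} - 4 y$)
$\frac{f{\left(-179 \right)}}{-10436} + D = \frac{\left(-179\right) \left(-4 - 179\right)}{-10436} + \frac{38573}{4} = \left(-179\right) \left(-183\right) \left(- \frac{1}{10436}\right) + \frac{38573}{4} = 32757 \left(- \frac{1}{10436}\right) + \frac{38573}{4} = - \frac{32757}{10436} + \frac{38573}{4} = \frac{25151050}{2609}$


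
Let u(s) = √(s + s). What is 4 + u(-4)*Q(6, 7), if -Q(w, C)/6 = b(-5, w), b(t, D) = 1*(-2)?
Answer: 4 + 24*I*√2 ≈ 4.0 + 33.941*I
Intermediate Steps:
u(s) = √2*√s (u(s) = √(2*s) = √2*√s)
b(t, D) = -2
Q(w, C) = 12 (Q(w, C) = -6*(-2) = 12)
4 + u(-4)*Q(6, 7) = 4 + (√2*√(-4))*12 = 4 + (√2*(2*I))*12 = 4 + (2*I*√2)*12 = 4 + 24*I*√2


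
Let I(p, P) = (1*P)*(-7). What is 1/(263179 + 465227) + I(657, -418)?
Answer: 2131315957/728406 ≈ 2926.0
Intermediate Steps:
I(p, P) = -7*P (I(p, P) = P*(-7) = -7*P)
1/(263179 + 465227) + I(657, -418) = 1/(263179 + 465227) - 7*(-418) = 1/728406 + 2926 = 2131315957/728406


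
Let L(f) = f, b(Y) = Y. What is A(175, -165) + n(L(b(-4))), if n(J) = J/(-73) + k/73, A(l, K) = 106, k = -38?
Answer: 7704/73 ≈ 105.53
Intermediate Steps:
n(J) = -38/73 - J/73 (n(J) = J/(-73) - 38/73 = J*(-1/73) - 38*1/73 = -J/73 - 38/73 = -38/73 - J/73)
A(175, -165) + n(L(b(-4))) = 106 + (-38/73 - 1/73*(-4)) = 106 + (-38/73 + 4/73) = 106 - 34/73 = 7704/73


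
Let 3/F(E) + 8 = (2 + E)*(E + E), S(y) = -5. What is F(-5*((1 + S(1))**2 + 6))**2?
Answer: 9/564157504 ≈ 1.5953e-8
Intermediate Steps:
F(E) = 3/(-8 + 2*E*(2 + E)) (F(E) = 3/(-8 + (2 + E)*(E + E)) = 3/(-8 + (2 + E)*(2*E)) = 3/(-8 + 2*E*(2 + E)))
F(-5*((1 + S(1))**2 + 6))**2 = (3/(2*(-4 + (-5*((1 - 5)**2 + 6))**2 + 2*(-5*((1 - 5)**2 + 6)))))**2 = (3/(2*(-4 + (-5*((-4)**2 + 6))**2 + 2*(-5*((-4)**2 + 6)))))**2 = (3/(2*(-4 + (-5*(16 + 6))**2 + 2*(-5*(16 + 6)))))**2 = (3/(2*(-4 + (-5*22)**2 + 2*(-5*22))))**2 = (3/(2*(-4 + (-110)**2 + 2*(-110))))**2 = (3/(2*(-4 + 12100 - 220)))**2 = ((3/2)/11876)**2 = ((3/2)*(1/11876))**2 = (3/23752)**2 = 9/564157504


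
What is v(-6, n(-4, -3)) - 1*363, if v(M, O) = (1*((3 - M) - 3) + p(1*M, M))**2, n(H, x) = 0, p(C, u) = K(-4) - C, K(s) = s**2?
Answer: 421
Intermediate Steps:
p(C, u) = 16 - C (p(C, u) = (-4)**2 - C = 16 - C)
v(M, O) = (16 - 2*M)**2 (v(M, O) = (1*((3 - M) - 3) + (16 - M))**2 = (1*(-M) + (16 - M))**2 = (-M + (16 - M))**2 = (16 - 2*M)**2)
v(-6, n(-4, -3)) - 1*363 = 4*(-8 - 6)**2 - 1*363 = 4*(-14)**2 - 363 = 4*196 - 363 = 784 - 363 = 421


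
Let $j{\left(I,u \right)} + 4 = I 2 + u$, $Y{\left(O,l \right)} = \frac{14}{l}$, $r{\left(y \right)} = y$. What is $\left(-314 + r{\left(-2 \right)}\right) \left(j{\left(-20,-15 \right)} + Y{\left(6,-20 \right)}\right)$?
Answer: $\frac{94326}{5} \approx 18865.0$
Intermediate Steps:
$j{\left(I,u \right)} = -4 + u + 2 I$ ($j{\left(I,u \right)} = -4 + \left(I 2 + u\right) = -4 + \left(2 I + u\right) = -4 + \left(u + 2 I\right) = -4 + u + 2 I$)
$\left(-314 + r{\left(-2 \right)}\right) \left(j{\left(-20,-15 \right)} + Y{\left(6,-20 \right)}\right) = \left(-314 - 2\right) \left(\left(-4 - 15 + 2 \left(-20\right)\right) + \frac{14}{-20}\right) = - 316 \left(\left(-4 - 15 - 40\right) + 14 \left(- \frac{1}{20}\right)\right) = - 316 \left(-59 - \frac{7}{10}\right) = \left(-316\right) \left(- \frac{597}{10}\right) = \frac{94326}{5}$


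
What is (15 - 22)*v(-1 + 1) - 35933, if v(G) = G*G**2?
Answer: -35933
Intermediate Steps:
v(G) = G**3
(15 - 22)*v(-1 + 1) - 35933 = (15 - 22)*(-1 + 1)**3 - 35933 = -7*0**3 - 35933 = -7*0 - 35933 = 0 - 35933 = -35933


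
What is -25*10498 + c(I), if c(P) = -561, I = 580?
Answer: -263011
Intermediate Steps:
-25*10498 + c(I) = -25*10498 - 561 = -262450 - 561 = -263011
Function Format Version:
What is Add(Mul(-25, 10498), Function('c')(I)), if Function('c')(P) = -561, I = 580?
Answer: -263011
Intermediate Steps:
Add(Mul(-25, 10498), Function('c')(I)) = Add(Mul(-25, 10498), -561) = Add(-262450, -561) = -263011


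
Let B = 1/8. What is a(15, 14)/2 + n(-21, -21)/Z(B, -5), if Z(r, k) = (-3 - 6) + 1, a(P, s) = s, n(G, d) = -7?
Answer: 63/8 ≈ 7.8750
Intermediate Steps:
B = 1/8 ≈ 0.12500
Z(r, k) = -8 (Z(r, k) = -9 + 1 = -8)
a(15, 14)/2 + n(-21, -21)/Z(B, -5) = 14/2 - 7/(-8) = 14*(1/2) - 7*(-1/8) = 7 + 7/8 = 63/8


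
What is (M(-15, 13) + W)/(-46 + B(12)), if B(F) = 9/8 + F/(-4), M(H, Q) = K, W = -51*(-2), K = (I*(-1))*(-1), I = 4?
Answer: -848/383 ≈ -2.2141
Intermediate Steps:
K = 4 (K = (4*(-1))*(-1) = -4*(-1) = 4)
W = 102
M(H, Q) = 4
B(F) = 9/8 - F/4 (B(F) = 9*(⅛) + F*(-¼) = 9/8 - F/4)
(M(-15, 13) + W)/(-46 + B(12)) = (4 + 102)/(-46 + (9/8 - ¼*12)) = 106/(-46 + (9/8 - 3)) = 106/(-46 - 15/8) = 106/(-383/8) = 106*(-8/383) = -848/383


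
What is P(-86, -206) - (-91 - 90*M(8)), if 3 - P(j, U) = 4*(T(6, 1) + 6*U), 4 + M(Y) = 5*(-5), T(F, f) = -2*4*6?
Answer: 2620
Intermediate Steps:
T(F, f) = -48 (T(F, f) = -8*6 = -48)
M(Y) = -29 (M(Y) = -4 + 5*(-5) = -4 - 25 = -29)
P(j, U) = 195 - 24*U (P(j, U) = 3 - 4*(-48 + 6*U) = 3 - (-192 + 24*U) = 3 + (192 - 24*U) = 195 - 24*U)
P(-86, -206) - (-91 - 90*M(8)) = (195 - 24*(-206)) - (-91 - 90*(-29)) = (195 + 4944) - (-91 + 2610) = 5139 - 1*2519 = 5139 - 2519 = 2620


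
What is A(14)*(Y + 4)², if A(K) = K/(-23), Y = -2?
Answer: -56/23 ≈ -2.4348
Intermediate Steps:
A(K) = -K/23 (A(K) = K*(-1/23) = -K/23)
A(14)*(Y + 4)² = (-1/23*14)*(-2 + 4)² = -14/23*2² = -14/23*4 = -56/23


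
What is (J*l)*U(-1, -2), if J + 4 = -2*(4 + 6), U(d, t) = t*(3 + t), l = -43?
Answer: -2064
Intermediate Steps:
J = -24 (J = -4 - 2*(4 + 6) = -4 - 2*10 = -4 - 20 = -24)
(J*l)*U(-1, -2) = (-24*(-43))*(-2*(3 - 2)) = 1032*(-2*1) = 1032*(-2) = -2064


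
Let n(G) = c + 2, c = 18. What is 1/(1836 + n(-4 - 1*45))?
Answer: 1/1856 ≈ 0.00053879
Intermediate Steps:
n(G) = 20 (n(G) = 18 + 2 = 20)
1/(1836 + n(-4 - 1*45)) = 1/(1836 + 20) = 1/1856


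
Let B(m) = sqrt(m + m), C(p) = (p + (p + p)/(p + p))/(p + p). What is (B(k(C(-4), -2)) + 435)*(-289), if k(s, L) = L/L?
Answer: -125715 - 289*sqrt(2) ≈ -1.2612e+5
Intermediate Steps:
C(p) = (1 + p)/(2*p) (C(p) = (p + (2*p)/((2*p)))/((2*p)) = (p + (2*p)*(1/(2*p)))*(1/(2*p)) = (p + 1)*(1/(2*p)) = (1 + p)*(1/(2*p)) = (1 + p)/(2*p))
k(s, L) = 1
B(m) = sqrt(2)*sqrt(m) (B(m) = sqrt(2*m) = sqrt(2)*sqrt(m))
(B(k(C(-4), -2)) + 435)*(-289) = (sqrt(2)*sqrt(1) + 435)*(-289) = (sqrt(2)*1 + 435)*(-289) = (sqrt(2) + 435)*(-289) = (435 + sqrt(2))*(-289) = -125715 - 289*sqrt(2)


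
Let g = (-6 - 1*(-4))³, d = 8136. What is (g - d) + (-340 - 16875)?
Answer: -25359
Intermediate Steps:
g = -8 (g = (-6 + 4)³ = (-2)³ = -8)
(g - d) + (-340 - 16875) = (-8 - 1*8136) + (-340 - 16875) = (-8 - 8136) - 17215 = -8144 - 17215 = -25359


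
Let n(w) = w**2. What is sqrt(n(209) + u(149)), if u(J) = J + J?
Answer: sqrt(43979) ≈ 209.71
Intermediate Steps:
u(J) = 2*J
sqrt(n(209) + u(149)) = sqrt(209**2 + 2*149) = sqrt(43681 + 298) = sqrt(43979)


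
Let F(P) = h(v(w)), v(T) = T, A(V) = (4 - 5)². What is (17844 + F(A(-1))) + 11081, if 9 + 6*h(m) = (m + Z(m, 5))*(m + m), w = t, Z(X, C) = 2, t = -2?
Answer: 57847/2 ≈ 28924.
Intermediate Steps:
A(V) = 1 (A(V) = (-1)² = 1)
w = -2
h(m) = -3/2 + m*(2 + m)/3 (h(m) = -3/2 + ((m + 2)*(m + m))/6 = -3/2 + ((2 + m)*(2*m))/6 = -3/2 + (2*m*(2 + m))/6 = -3/2 + m*(2 + m)/3)
F(P) = -3/2 (F(P) = -3/2 + (⅓)*(-2)² + (⅔)*(-2) = -3/2 + (⅓)*4 - 4/3 = -3/2 + 4/3 - 4/3 = -3/2)
(17844 + F(A(-1))) + 11081 = (17844 - 3/2) + 11081 = 35685/2 + 11081 = 57847/2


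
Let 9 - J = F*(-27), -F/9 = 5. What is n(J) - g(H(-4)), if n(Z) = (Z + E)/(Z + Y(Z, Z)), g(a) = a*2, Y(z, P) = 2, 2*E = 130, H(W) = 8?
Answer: -2589/172 ≈ -15.052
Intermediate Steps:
F = -45 (F = -9*5 = -45)
E = 65 (E = (½)*130 = 65)
g(a) = 2*a
J = -1206 (J = 9 - (-45)*(-27) = 9 - 1*1215 = 9 - 1215 = -1206)
n(Z) = (65 + Z)/(2 + Z) (n(Z) = (Z + 65)/(Z + 2) = (65 + Z)/(2 + Z))
n(J) - g(H(-4)) = (65 - 1206)/(2 - 1206) - 2*8 = -1141/(-1204) - 1*16 = -1/1204*(-1141) - 16 = 163/172 - 16 = -2589/172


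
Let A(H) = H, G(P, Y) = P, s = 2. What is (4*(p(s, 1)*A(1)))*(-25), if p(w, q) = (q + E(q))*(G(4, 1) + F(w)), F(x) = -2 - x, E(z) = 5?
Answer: 0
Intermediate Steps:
p(w, q) = (2 - w)*(5 + q) (p(w, q) = (q + 5)*(4 + (-2 - w)) = (5 + q)*(2 - w) = (2 - w)*(5 + q))
(4*(p(s, 1)*A(1)))*(-25) = (4*((10 - 5*2 + 2*1 - 1*1*2)*1))*(-25) = (4*((10 - 10 + 2 - 2)*1))*(-25) = (4*(0*1))*(-25) = (4*0)*(-25) = 0*(-25) = 0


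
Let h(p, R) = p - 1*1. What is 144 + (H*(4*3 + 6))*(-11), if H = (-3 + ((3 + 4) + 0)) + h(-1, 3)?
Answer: -252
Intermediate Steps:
h(p, R) = -1 + p (h(p, R) = p - 1 = -1 + p)
H = 2 (H = (-3 + ((3 + 4) + 0)) + (-1 - 1) = (-3 + (7 + 0)) - 2 = (-3 + 7) - 2 = 4 - 2 = 2)
144 + (H*(4*3 + 6))*(-11) = 144 + (2*(4*3 + 6))*(-11) = 144 + (2*(12 + 6))*(-11) = 144 + (2*18)*(-11) = 144 + 36*(-11) = 144 - 396 = -252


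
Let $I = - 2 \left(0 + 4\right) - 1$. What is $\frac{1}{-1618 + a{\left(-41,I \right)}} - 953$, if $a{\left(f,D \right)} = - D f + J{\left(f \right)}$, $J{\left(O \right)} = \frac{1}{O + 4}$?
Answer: $- \frac{70064597}{73520} \approx -953.0$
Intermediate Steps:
$J{\left(O \right)} = \frac{1}{4 + O}$
$I = -9$ ($I = \left(-2\right) 4 - 1 = -8 - 1 = -9$)
$a{\left(f,D \right)} = \frac{1}{4 + f} - D f$ ($a{\left(f,D \right)} = - D f + \frac{1}{4 + f} = \frac{1}{4 + f} - D f$)
$\frac{1}{-1618 + a{\left(-41,I \right)}} - 953 = \frac{1}{-1618 + \frac{1 - \left(-9\right) \left(-41\right) \left(4 - 41\right)}{4 - 41}} - 953 = \frac{1}{-1618 + \frac{1 - \left(-9\right) \left(-41\right) \left(-37\right)}{-37}} - 953 = \frac{1}{-1618 - \frac{1 + 13653}{37}} - 953 = \frac{1}{-1618 - \frac{13654}{37}} - 953 = \frac{1}{- \frac{73520}{37}} - 953 = - \frac{37}{73520} - 953 = - \frac{70064597}{73520}$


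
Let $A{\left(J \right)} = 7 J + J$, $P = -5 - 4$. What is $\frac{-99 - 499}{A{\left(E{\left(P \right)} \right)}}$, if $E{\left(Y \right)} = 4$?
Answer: $- \frac{299}{16} \approx -18.688$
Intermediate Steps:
$P = -9$
$A{\left(J \right)} = 8 J$
$\frac{-99 - 499}{A{\left(E{\left(P \right)} \right)}} = \frac{-99 - 499}{8 \cdot 4} = \frac{-99 - 499}{32} = \left(-598\right) \frac{1}{32} = - \frac{299}{16}$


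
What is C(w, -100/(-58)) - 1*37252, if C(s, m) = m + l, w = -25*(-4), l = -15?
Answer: -1080693/29 ≈ -37265.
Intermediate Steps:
w = 100
C(s, m) = -15 + m (C(s, m) = m - 15 = -15 + m)
C(w, -100/(-58)) - 1*37252 = (-15 - 100/(-58)) - 1*37252 = (-15 - 100*(-1/58)) - 37252 = (-15 + 50/29) - 37252 = -385/29 - 37252 = -1080693/29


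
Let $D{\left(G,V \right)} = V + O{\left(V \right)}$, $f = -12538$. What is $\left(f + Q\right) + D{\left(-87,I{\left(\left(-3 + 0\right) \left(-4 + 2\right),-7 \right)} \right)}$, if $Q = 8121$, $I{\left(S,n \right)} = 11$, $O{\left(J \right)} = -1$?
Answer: $-4407$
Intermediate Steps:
$D{\left(G,V \right)} = -1 + V$ ($D{\left(G,V \right)} = V - 1 = -1 + V$)
$\left(f + Q\right) + D{\left(-87,I{\left(\left(-3 + 0\right) \left(-4 + 2\right),-7 \right)} \right)} = \left(-12538 + 8121\right) + \left(-1 + 11\right) = -4417 + 10 = -4407$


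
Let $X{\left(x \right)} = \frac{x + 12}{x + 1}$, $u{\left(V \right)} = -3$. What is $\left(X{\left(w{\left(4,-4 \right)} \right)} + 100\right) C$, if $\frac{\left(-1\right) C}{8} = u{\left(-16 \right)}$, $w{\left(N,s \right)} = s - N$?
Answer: $\frac{16704}{7} \approx 2386.3$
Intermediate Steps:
$X{\left(x \right)} = \frac{12 + x}{1 + x}$
$C = 24$ ($C = \left(-8\right) \left(-3\right) = 24$)
$\left(X{\left(w{\left(4,-4 \right)} \right)} + 100\right) C = \left(\frac{12 - 8}{1 - 8} + 100\right) 24 = \left(\frac{1}{-7} \cdot 4 + 100\right) 24 = \left(\left(- \frac{1}{7}\right) 4 + 100\right) 24 = \left(- \frac{4}{7} + 100\right) 24 = \frac{696}{7} \cdot 24 = \frac{16704}{7}$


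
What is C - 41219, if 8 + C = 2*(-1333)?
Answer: -43893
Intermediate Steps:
C = -2674 (C = -8 + 2*(-1333) = -8 - 2666 = -2674)
C - 41219 = -2674 - 41219 = -43893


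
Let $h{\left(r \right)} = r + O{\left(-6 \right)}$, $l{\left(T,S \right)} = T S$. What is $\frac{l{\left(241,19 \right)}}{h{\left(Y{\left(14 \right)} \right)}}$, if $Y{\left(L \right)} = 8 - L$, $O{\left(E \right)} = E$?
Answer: $- \frac{4579}{12} \approx -381.58$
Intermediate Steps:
$l{\left(T,S \right)} = S T$
$h{\left(r \right)} = -6 + r$ ($h{\left(r \right)} = r - 6 = -6 + r$)
$\frac{l{\left(241,19 \right)}}{h{\left(Y{\left(14 \right)} \right)}} = \frac{19 \cdot 241}{-6 + \left(8 - 14\right)} = \frac{4579}{-6 + \left(8 - 14\right)} = \frac{4579}{-6 - 6} = \frac{4579}{-12} = 4579 \left(- \frac{1}{12}\right) = - \frac{4579}{12}$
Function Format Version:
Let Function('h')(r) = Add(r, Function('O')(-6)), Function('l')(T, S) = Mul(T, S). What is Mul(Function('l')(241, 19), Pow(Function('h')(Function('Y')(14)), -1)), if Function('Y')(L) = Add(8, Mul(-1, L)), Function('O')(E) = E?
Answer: Rational(-4579, 12) ≈ -381.58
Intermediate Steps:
Function('l')(T, S) = Mul(S, T)
Function('h')(r) = Add(-6, r) (Function('h')(r) = Add(r, -6) = Add(-6, r))
Mul(Function('l')(241, 19), Pow(Function('h')(Function('Y')(14)), -1)) = Mul(Mul(19, 241), Pow(Add(-6, Add(8, Mul(-1, 14))), -1)) = Mul(4579, Pow(Add(-6, Add(8, -14)), -1)) = Mul(4579, Pow(Add(-6, -6), -1)) = Mul(4579, Pow(-12, -1)) = Mul(4579, Rational(-1, 12)) = Rational(-4579, 12)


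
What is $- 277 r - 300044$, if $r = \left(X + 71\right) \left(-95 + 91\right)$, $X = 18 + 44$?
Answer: $-152680$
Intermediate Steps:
$X = 62$
$r = -532$ ($r = \left(62 + 71\right) \left(-95 + 91\right) = 133 \left(-4\right) = -532$)
$- 277 r - 300044 = \left(-277\right) \left(-532\right) - 300044 = 147364 - 300044 = -152680$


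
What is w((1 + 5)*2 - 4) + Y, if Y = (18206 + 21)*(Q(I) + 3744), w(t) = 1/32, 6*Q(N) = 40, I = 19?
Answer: 6562886531/96 ≈ 6.8363e+7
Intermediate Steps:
Q(N) = 20/3 (Q(N) = (⅙)*40 = 20/3)
w(t) = 1/32
Y = 205090204/3 (Y = (18206 + 21)*(20/3 + 3744) = 18227*(11252/3) = 205090204/3 ≈ 6.8363e+7)
w((1 + 5)*2 - 4) + Y = 1/32 + 205090204/3 = 6562886531/96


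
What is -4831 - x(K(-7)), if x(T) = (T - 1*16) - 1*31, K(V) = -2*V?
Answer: -4798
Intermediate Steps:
x(T) = -47 + T (x(T) = (T - 16) - 31 = (-16 + T) - 31 = -47 + T)
-4831 - x(K(-7)) = -4831 - (-47 - 2*(-7)) = -4831 - (-47 + 14) = -4831 - 1*(-33) = -4831 + 33 = -4798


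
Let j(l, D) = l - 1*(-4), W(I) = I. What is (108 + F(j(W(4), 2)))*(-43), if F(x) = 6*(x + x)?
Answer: -8772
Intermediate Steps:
j(l, D) = 4 + l (j(l, D) = l + 4 = 4 + l)
F(x) = 12*x (F(x) = 6*(2*x) = 12*x)
(108 + F(j(W(4), 2)))*(-43) = (108 + 12*(4 + 4))*(-43) = (108 + 12*8)*(-43) = (108 + 96)*(-43) = 204*(-43) = -8772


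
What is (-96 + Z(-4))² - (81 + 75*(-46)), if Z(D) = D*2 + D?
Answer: 15033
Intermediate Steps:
Z(D) = 3*D (Z(D) = 2*D + D = 3*D)
(-96 + Z(-4))² - (81 + 75*(-46)) = (-96 + 3*(-4))² - (81 + 75*(-46)) = (-96 - 12)² - (81 - 3450) = (-108)² - 1*(-3369) = 11664 + 3369 = 15033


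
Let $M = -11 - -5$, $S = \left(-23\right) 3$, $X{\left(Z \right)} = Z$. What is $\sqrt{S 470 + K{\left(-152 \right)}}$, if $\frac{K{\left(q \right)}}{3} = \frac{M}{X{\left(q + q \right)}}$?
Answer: $\frac{7 i \sqrt{3822762}}{76} \approx 180.08 i$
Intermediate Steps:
$S = -69$
$M = -6$ ($M = -11 + 5 = -6$)
$K{\left(q \right)} = - \frac{9}{q}$ ($K{\left(q \right)} = 3 \left(- \frac{6}{q + q}\right) = 3 \left(- \frac{6}{2 q}\right) = 3 \left(- 6 \frac{1}{2 q}\right) = 3 \left(- \frac{3}{q}\right) = - \frac{9}{q}$)
$\sqrt{S 470 + K{\left(-152 \right)}} = \sqrt{\left(-69\right) 470 - \frac{9}{-152}} = \sqrt{-32430 - - \frac{9}{152}} = \sqrt{-32430 + \frac{9}{152}} = \sqrt{- \frac{4929351}{152}} = \frac{7 i \sqrt{3822762}}{76}$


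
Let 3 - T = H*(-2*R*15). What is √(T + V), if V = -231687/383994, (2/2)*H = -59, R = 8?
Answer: I*√2863591664570/14222 ≈ 118.99*I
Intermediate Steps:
H = -59
T = -14157 (T = 3 - (-59)*-2*8*15 = 3 - (-59)*(-16*15) = 3 - (-59)*(-240) = 3 - 1*14160 = 3 - 14160 = -14157)
V = -8581/14222 (V = -231687*1/383994 = -8581/14222 ≈ -0.60336)
√(T + V) = √(-14157 - 8581/14222) = √(-201349435/14222) = I*√2863591664570/14222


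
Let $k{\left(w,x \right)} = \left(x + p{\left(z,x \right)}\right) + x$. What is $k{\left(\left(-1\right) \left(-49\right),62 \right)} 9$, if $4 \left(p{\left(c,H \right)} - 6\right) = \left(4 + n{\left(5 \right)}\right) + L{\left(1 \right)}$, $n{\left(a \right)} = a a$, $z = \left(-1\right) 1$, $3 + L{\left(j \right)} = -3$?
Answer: $\frac{4887}{4} \approx 1221.8$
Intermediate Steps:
$L{\left(j \right)} = -6$ ($L{\left(j \right)} = -3 - 3 = -6$)
$z = -1$
$n{\left(a \right)} = a^{2}$
$p{\left(c,H \right)} = \frac{47}{4}$ ($p{\left(c,H \right)} = 6 + \frac{\left(4 + 5^{2}\right) - 6}{4} = 6 + \frac{\left(4 + 25\right) - 6}{4} = 6 + \frac{29 - 6}{4} = 6 + \frac{1}{4} \cdot 23 = 6 + \frac{23}{4} = \frac{47}{4}$)
$k{\left(w,x \right)} = \frac{47}{4} + 2 x$ ($k{\left(w,x \right)} = \left(x + \frac{47}{4}\right) + x = \left(\frac{47}{4} + x\right) + x = \frac{47}{4} + 2 x$)
$k{\left(\left(-1\right) \left(-49\right),62 \right)} 9 = \left(\frac{47}{4} + 2 \cdot 62\right) 9 = \left(\frac{47}{4} + 124\right) 9 = \frac{543}{4} \cdot 9 = \frac{4887}{4}$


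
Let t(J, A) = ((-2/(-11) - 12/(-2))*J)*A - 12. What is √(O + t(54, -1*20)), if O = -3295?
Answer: I*√1207987/11 ≈ 99.917*I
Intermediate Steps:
t(J, A) = -12 + 68*A*J/11 (t(J, A) = ((-2*(-1/11) - 12*(-½))*J)*A - 12 = ((2/11 + 6)*J)*A - 12 = (68*J/11)*A - 12 = 68*A*J/11 - 12 = -12 + 68*A*J/11)
√(O + t(54, -1*20)) = √(-3295 + (-12 + (68/11)*(-1*20)*54)) = √(-3295 + (-12 + (68/11)*(-20)*54)) = √(-3295 + (-12 - 73440/11)) = √(-3295 - 73572/11) = √(-109817/11) = I*√1207987/11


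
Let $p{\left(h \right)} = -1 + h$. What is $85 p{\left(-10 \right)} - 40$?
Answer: $-975$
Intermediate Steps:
$85 p{\left(-10 \right)} - 40 = 85 \left(-1 - 10\right) - 40 = 85 \left(-11\right) - 40 = -935 - 40 = -975$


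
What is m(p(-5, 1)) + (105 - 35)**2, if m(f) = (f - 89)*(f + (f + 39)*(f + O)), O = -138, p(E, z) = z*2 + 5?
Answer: 498458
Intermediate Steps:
p(E, z) = 5 + 2*z (p(E, z) = 2*z + 5 = 5 + 2*z)
m(f) = (-89 + f)*(f + (-138 + f)*(39 + f)) (m(f) = (f - 89)*(f + (f + 39)*(f - 138)) = (-89 + f)*(f + (39 + f)*(-138 + f)) = (-89 + f)*(f + (-138 + f)*(39 + f)))
m(p(-5, 1)) + (105 - 35)**2 = (478998 + (5 + 2*1)**3 - 187*(5 + 2*1)**2 + 3340*(5 + 2*1)) + (105 - 35)**2 = (478998 + (5 + 2)**3 - 187*(5 + 2)**2 + 3340*(5 + 2)) + 70**2 = (478998 + 7**3 - 187*7**2 + 3340*7) + 4900 = (478998 + 343 - 187*49 + 23380) + 4900 = (478998 + 343 - 9163 + 23380) + 4900 = 493558 + 4900 = 498458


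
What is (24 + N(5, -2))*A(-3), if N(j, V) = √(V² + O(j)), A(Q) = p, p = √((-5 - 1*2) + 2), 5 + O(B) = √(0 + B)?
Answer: I*√5*(24 + √(-1 + √5)) ≈ 56.152*I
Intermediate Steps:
O(B) = -5 + √B (O(B) = -5 + √(0 + B) = -5 + √B)
p = I*√5 (p = √((-5 - 2) + 2) = √(-7 + 2) = √(-5) = I*√5 ≈ 2.2361*I)
A(Q) = I*√5
N(j, V) = √(-5 + V² + √j) (N(j, V) = √(V² + (-5 + √j)) = √(-5 + V² + √j))
(24 + N(5, -2))*A(-3) = (24 + √(-5 + (-2)² + √5))*(I*√5) = (24 + √(-5 + 4 + √5))*(I*√5) = (24 + √(-1 + √5))*(I*√5) = I*√5*(24 + √(-1 + √5))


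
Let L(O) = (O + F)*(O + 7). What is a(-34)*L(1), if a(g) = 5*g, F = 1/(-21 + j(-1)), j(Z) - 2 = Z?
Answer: -1292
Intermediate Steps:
j(Z) = 2 + Z
F = -1/20 (F = 1/(-21 + (2 - 1)) = 1/(-21 + 1) = 1/(-20) = -1/20 ≈ -0.050000)
L(O) = (7 + O)*(-1/20 + O) (L(O) = (O - 1/20)*(O + 7) = (-1/20 + O)*(7 + O) = (7 + O)*(-1/20 + O))
a(-34)*L(1) = (5*(-34))*(-7/20 + 1² + (139/20)*1) = -170*(-7/20 + 1 + 139/20) = -170*38/5 = -1292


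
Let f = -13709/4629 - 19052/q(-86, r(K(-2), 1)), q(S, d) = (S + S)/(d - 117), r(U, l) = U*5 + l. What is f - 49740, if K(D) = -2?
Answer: -12679226069/199047 ≈ -63700.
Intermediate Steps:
r(U, l) = l + 5*U (r(U, l) = 5*U + l = l + 5*U)
q(S, d) = 2*S/(-117 + d) (q(S, d) = (2*S)/(-117 + d) = 2*S/(-117 + d))
f = -2778628289/199047 (f = -13709/4629 - 19052/(2*(-86)/(-117 + (1 + 5*(-2)))) = -13709*1/4629 - 19052/(2*(-86)/(-117 + (1 - 10))) = -13709/4629 - 19052/(2*(-86)/(-117 - 9)) = -13709/4629 - 19052/(2*(-86)/(-126)) = -13709/4629 - 19052/(2*(-86)*(-1/126)) = -13709/4629 - 19052/86/63 = -13709/4629 - 19052*63/86 = -13709/4629 - 600138/43 = -2778628289/199047 ≈ -13960.)
f - 49740 = -2778628289/199047 - 49740 = -12679226069/199047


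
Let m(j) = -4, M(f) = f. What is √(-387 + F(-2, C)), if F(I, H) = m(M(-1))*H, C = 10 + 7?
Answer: I*√455 ≈ 21.331*I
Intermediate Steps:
C = 17
F(I, H) = -4*H
√(-387 + F(-2, C)) = √(-387 - 4*17) = √(-387 - 68) = √(-455) = I*√455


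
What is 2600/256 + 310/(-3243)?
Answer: 1044055/103776 ≈ 10.061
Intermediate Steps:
2600/256 + 310/(-3243) = 2600*(1/256) + 310*(-1/3243) = 325/32 - 310/3243 = 1044055/103776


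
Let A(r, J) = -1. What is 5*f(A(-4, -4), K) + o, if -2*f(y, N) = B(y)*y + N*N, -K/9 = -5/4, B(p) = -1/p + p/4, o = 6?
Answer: -9873/32 ≈ -308.53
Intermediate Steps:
B(p) = -1/p + p/4 (B(p) = -1/p + p*(¼) = -1/p + p/4)
K = 45/4 (K = -(-45)/4 = -9*(-5/4) = 45/4 ≈ 11.250)
f(y, N) = -N²/2 - y*(-1/y + y/4)/2 (f(y, N) = -((-1/y + y/4)*y + N*N)/2 = -(y*(-1/y + y/4) + N²)/2 = -(N² + y*(-1/y + y/4))/2 = -N²/2 - y*(-1/y + y/4)/2)
5*f(A(-4, -4), K) + o = 5*(½ - (45/4)²/2 - ⅛*(-1)²) + 6 = 5*(½ - ½*2025/16 - ⅛*1) + 6 = 5*(½ - 2025/32 - ⅛) + 6 = 5*(-2013/32) + 6 = -10065/32 + 6 = -9873/32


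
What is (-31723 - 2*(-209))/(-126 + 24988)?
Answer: -31305/24862 ≈ -1.2592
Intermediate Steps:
(-31723 - 2*(-209))/(-126 + 24988) = (-31723 + 418)/24862 = -31305*1/24862 = -31305/24862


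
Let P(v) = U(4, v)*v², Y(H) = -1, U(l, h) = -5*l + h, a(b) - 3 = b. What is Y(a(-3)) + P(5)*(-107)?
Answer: 40124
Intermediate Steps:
a(b) = 3 + b
U(l, h) = h - 5*l
P(v) = v²*(-20 + v) (P(v) = (v - 5*4)*v² = (v - 20)*v² = (-20 + v)*v² = v²*(-20 + v))
Y(a(-3)) + P(5)*(-107) = -1 + (5²*(-20 + 5))*(-107) = -1 + (25*(-15))*(-107) = -1 - 375*(-107) = -1 + 40125 = 40124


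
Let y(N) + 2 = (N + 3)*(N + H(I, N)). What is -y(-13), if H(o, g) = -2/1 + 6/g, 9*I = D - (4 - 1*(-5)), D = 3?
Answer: -1984/13 ≈ -152.62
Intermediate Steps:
I = -2/3 (I = (3 - (4 - 1*(-5)))/9 = (3 - (4 + 5))/9 = (3 - 1*9)/9 = (3 - 9)/9 = (1/9)*(-6) = -2/3 ≈ -0.66667)
H(o, g) = -2 + 6/g (H(o, g) = -2*1 + 6/g = -2 + 6/g)
y(N) = -2 + (3 + N)*(-2 + N + 6/N) (y(N) = -2 + (N + 3)*(N + (-2 + 6/N)) = -2 + (3 + N)*(-2 + N + 6/N))
-y(-13) = -(-2 - 13 + (-13)**2 + 18/(-13)) = -(-2 - 13 + 169 + 18*(-1/13)) = -(-2 - 13 + 169 - 18/13) = -1*1984/13 = -1984/13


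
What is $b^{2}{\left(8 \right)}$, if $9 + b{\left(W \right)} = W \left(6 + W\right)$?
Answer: $10609$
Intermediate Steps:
$b{\left(W \right)} = -9 + W \left(6 + W\right)$
$b^{2}{\left(8 \right)} = \left(-9 + 8^{2} + 6 \cdot 8\right)^{2} = \left(-9 + 64 + 48\right)^{2} = 103^{2} = 10609$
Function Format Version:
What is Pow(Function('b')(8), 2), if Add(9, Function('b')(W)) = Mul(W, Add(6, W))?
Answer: 10609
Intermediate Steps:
Function('b')(W) = Add(-9, Mul(W, Add(6, W)))
Pow(Function('b')(8), 2) = Pow(Add(-9, Pow(8, 2), Mul(6, 8)), 2) = Pow(Add(-9, 64, 48), 2) = Pow(103, 2) = 10609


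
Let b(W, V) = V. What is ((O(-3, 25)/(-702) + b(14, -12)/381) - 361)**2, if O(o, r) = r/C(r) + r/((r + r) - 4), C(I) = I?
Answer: 2192263742921581081/16818889975056 ≈ 1.3035e+5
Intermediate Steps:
O(o, r) = 1 + r/(-4 + 2*r) (O(o, r) = r/r + r/((r + r) - 4) = 1 + r/(2*r - 4) = 1 + r/(-4 + 2*r))
((O(-3, 25)/(-702) + b(14, -12)/381) - 361)**2 = ((((-4 + 3*25)/(2*(-2 + 25)))/(-702) - 12/381) - 361)**2 = ((((1/2)*(-4 + 75)/23)*(-1/702) - 12*1/381) - 361)**2 = ((((1/2)*(1/23)*71)*(-1/702) - 4/127) - 361)**2 = (((71/46)*(-1/702) - 4/127) - 361)**2 = ((-71/32292 - 4/127) - 361)**2 = (-138185/4101084 - 361)**2 = (-1480629509/4101084)**2 = 2192263742921581081/16818889975056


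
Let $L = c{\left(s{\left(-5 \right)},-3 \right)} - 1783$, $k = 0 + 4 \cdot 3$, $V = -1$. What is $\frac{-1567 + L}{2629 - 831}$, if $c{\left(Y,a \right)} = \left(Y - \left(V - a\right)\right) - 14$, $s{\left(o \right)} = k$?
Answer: $- \frac{1677}{899} \approx -1.8654$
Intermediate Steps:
$k = 12$ ($k = 0 + 12 = 12$)
$s{\left(o \right)} = 12$
$c{\left(Y,a \right)} = -13 + Y + a$ ($c{\left(Y,a \right)} = \left(Y + \left(a - -1\right)\right) - 14 = \left(Y + \left(a + 1\right)\right) - 14 = \left(Y + \left(1 + a\right)\right) - 14 = \left(1 + Y + a\right) - 14 = -13 + Y + a$)
$L = -1787$ ($L = \left(-13 + 12 - 3\right) - 1783 = -4 - 1783 = -1787$)
$\frac{-1567 + L}{2629 - 831} = \frac{-1567 - 1787}{2629 - 831} = - \frac{3354}{1798} = \left(-3354\right) \frac{1}{1798} = - \frac{1677}{899}$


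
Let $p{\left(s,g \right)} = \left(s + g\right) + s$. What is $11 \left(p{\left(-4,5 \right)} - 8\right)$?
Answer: $-121$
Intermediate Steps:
$p{\left(s,g \right)} = g + 2 s$ ($p{\left(s,g \right)} = \left(g + s\right) + s = g + 2 s$)
$11 \left(p{\left(-4,5 \right)} - 8\right) = 11 \left(\left(5 + 2 \left(-4\right)\right) - 8\right) = 11 \left(\left(5 - 8\right) - 8\right) = 11 \left(-3 - 8\right) = 11 \left(-11\right) = -121$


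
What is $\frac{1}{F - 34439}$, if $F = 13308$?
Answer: $- \frac{1}{21131} \approx -4.7324 \cdot 10^{-5}$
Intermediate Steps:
$\frac{1}{F - 34439} = \frac{1}{13308 - 34439} = \frac{1}{-21131} = - \frac{1}{21131}$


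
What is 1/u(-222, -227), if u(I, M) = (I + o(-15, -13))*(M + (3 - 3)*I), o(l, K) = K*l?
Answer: 1/6129 ≈ 0.00016316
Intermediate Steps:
u(I, M) = M*(195 + I) (u(I, M) = (I - 13*(-15))*(M + (3 - 3)*I) = (I + 195)*(M + 0*I) = (195 + I)*(M + 0) = (195 + I)*M = M*(195 + I))
1/u(-222, -227) = 1/(-227*(195 - 222)) = 1/(-227*(-27)) = 1/6129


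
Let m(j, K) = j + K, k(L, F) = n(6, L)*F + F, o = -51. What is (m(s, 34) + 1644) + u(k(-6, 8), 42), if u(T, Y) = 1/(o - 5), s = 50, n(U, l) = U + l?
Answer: 96767/56 ≈ 1728.0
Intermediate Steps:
k(L, F) = F + F*(6 + L) (k(L, F) = (6 + L)*F + F = F*(6 + L) + F = F + F*(6 + L))
u(T, Y) = -1/56 (u(T, Y) = 1/(-51 - 5) = 1/(-56) = -1/56)
m(j, K) = K + j
(m(s, 34) + 1644) + u(k(-6, 8), 42) = ((34 + 50) + 1644) - 1/56 = (84 + 1644) - 1/56 = 1728 - 1/56 = 96767/56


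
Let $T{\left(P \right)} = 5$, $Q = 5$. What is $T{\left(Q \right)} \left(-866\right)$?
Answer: $-4330$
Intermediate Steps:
$T{\left(Q \right)} \left(-866\right) = 5 \left(-866\right) = -4330$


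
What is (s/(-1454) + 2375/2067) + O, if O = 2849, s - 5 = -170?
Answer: 8566230187/3005418 ≈ 2850.3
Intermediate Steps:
s = -165 (s = 5 - 170 = -165)
(s/(-1454) + 2375/2067) + O = (-165/(-1454) + 2375/2067) + 2849 = (-165*(-1/1454) + 2375*(1/2067)) + 2849 = (165/1454 + 2375/2067) + 2849 = 3794305/3005418 + 2849 = 8566230187/3005418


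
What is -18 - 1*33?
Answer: -51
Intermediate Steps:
-18 - 1*33 = -18 - 33 = -51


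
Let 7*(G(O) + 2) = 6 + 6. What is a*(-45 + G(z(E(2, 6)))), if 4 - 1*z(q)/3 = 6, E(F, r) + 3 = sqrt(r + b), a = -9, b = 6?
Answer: 2853/7 ≈ 407.57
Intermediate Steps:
E(F, r) = -3 + sqrt(6 + r) (E(F, r) = -3 + sqrt(r + 6) = -3 + sqrt(6 + r))
z(q) = -6 (z(q) = 12 - 3*6 = 12 - 18 = -6)
G(O) = -2/7 (G(O) = -2 + (6 + 6)/7 = -2 + (1/7)*12 = -2 + 12/7 = -2/7)
a*(-45 + G(z(E(2, 6)))) = -9*(-45 - 2/7) = -9*(-317/7) = 2853/7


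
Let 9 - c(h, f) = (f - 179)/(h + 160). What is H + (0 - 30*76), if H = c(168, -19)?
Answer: -372345/164 ≈ -2270.4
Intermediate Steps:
c(h, f) = 9 - (-179 + f)/(160 + h) (c(h, f) = 9 - (f - 179)/(h + 160) = 9 - (-179 + f)/(160 + h))
H = 1575/164 (H = (1619 - 1*(-19) + 9*168)/(160 + 168) = (1619 + 19 + 1512)/328 = (1/328)*3150 = 1575/164 ≈ 9.6037)
H + (0 - 30*76) = 1575/164 + (0 - 30*76) = 1575/164 + (0 - 2280) = 1575/164 - 2280 = -372345/164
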